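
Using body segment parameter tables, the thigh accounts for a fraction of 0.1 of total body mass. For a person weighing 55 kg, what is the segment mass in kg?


m_segment = body_mass * fraction
m_segment = 55 * 0.1
m_segment = 5.5000


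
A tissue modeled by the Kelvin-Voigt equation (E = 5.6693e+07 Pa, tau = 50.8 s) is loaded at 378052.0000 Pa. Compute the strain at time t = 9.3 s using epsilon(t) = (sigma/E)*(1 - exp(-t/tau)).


epsilon(t) = (sigma/E) * (1 - exp(-t/tau))
sigma/E = 378052.0000 / 5.6693e+07 = 0.0067
exp(-t/tau) = exp(-9.3 / 50.8) = 0.8327
epsilon = 0.0067 * (1 - 0.8327)
epsilon = 0.0011


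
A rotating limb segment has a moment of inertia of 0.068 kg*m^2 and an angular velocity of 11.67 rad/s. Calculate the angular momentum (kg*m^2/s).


L = I * omega
L = 0.068 * 11.67
L = 0.7936


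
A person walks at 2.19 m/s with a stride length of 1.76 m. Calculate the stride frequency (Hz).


f = v / stride_length
f = 2.19 / 1.76
f = 1.2443


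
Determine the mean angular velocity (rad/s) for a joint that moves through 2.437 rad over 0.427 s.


omega = delta_theta / delta_t
omega = 2.437 / 0.427
omega = 5.7073


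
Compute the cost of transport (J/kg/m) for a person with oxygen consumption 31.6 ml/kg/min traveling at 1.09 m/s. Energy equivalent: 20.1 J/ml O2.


Power per kg = VO2 * 20.1 / 60
Power per kg = 31.6 * 20.1 / 60 = 10.5860 W/kg
Cost = power_per_kg / speed
Cost = 10.5860 / 1.09
Cost = 9.7119


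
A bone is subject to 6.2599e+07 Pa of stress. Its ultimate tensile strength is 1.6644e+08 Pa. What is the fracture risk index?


FRI = applied / ultimate
FRI = 6.2599e+07 / 1.6644e+08
FRI = 0.3761


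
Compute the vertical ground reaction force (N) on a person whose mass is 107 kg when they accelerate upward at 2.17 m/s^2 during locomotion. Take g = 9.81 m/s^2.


GRF = m * (g + a)
GRF = 107 * (9.81 + 2.17)
GRF = 107 * 11.9800
GRF = 1281.8600


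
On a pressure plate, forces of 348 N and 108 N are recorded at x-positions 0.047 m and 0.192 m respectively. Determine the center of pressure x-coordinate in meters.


COP_x = (F1*x1 + F2*x2) / (F1 + F2)
COP_x = (348*0.047 + 108*0.192) / (348 + 108)
Numerator = 37.0920
Denominator = 456
COP_x = 0.0813


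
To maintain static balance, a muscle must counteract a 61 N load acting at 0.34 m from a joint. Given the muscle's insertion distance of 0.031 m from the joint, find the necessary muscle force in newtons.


F_muscle = W * d_load / d_muscle
F_muscle = 61 * 0.34 / 0.031
Numerator = 20.7400
F_muscle = 669.0323


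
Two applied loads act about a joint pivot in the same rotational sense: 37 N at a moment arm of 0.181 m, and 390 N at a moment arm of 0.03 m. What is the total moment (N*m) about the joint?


M = F1 * d1 + F2 * d2
M = 37 * 0.181 + 390 * 0.03
M = 6.6970 + 11.7000
M = 18.3970


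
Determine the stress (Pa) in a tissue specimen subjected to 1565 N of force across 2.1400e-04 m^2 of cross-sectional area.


stress = F / A
stress = 1565 / 2.1400e-04
stress = 7.3131e+06


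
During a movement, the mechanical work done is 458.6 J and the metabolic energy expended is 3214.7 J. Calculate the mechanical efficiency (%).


eta = (W_mech / E_meta) * 100
eta = (458.6 / 3214.7) * 100
ratio = 0.1427
eta = 14.2657


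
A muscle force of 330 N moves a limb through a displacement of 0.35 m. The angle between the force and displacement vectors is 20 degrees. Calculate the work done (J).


W = F * d * cos(theta)
theta = 20 deg = 0.3491 rad
cos(theta) = 0.9397
W = 330 * 0.35 * 0.9397
W = 108.5345


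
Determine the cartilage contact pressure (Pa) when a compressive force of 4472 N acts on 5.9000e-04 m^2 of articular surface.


P = F / A
P = 4472 / 5.9000e-04
P = 7.5797e+06


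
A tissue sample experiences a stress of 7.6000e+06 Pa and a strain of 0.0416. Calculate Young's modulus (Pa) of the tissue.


E = stress / strain
E = 7.6000e+06 / 0.0416
E = 1.8269e+08


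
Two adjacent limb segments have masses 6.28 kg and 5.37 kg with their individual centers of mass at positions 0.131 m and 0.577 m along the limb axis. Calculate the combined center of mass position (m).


COM = (m1*x1 + m2*x2) / (m1 + m2)
COM = (6.28*0.131 + 5.37*0.577) / (6.28 + 5.37)
Numerator = 3.9212
Denominator = 11.6500
COM = 0.3366


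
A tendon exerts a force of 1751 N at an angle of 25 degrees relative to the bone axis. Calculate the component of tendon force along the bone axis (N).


F_eff = F_tendon * cos(theta)
theta = 25 deg = 0.4363 rad
cos(theta) = 0.9063
F_eff = 1751 * 0.9063
F_eff = 1586.9449


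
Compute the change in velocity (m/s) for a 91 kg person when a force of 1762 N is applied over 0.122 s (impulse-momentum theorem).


J = F * dt = 1762 * 0.122 = 214.9640 N*s
delta_v = J / m
delta_v = 214.9640 / 91
delta_v = 2.3622


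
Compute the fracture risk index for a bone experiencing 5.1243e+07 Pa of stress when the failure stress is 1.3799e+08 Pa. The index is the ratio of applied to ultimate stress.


FRI = applied / ultimate
FRI = 5.1243e+07 / 1.3799e+08
FRI = 0.3714


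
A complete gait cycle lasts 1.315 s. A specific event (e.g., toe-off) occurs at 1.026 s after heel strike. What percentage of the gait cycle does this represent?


pct = (event_time / cycle_time) * 100
pct = (1.026 / 1.315) * 100
ratio = 0.7802
pct = 78.0228


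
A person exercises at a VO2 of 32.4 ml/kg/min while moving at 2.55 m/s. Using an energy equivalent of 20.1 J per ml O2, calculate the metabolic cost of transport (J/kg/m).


Power per kg = VO2 * 20.1 / 60
Power per kg = 32.4 * 20.1 / 60 = 10.8540 W/kg
Cost = power_per_kg / speed
Cost = 10.8540 / 2.55
Cost = 4.2565


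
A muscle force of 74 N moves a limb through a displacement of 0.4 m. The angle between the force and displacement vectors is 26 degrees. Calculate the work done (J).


W = F * d * cos(theta)
theta = 26 deg = 0.4538 rad
cos(theta) = 0.8988
W = 74 * 0.4 * 0.8988
W = 26.6043


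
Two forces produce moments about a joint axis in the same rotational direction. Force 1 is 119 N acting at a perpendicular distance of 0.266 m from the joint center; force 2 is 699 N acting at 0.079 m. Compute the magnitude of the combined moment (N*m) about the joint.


M = F1 * d1 + F2 * d2
M = 119 * 0.266 + 699 * 0.079
M = 31.6540 + 55.2210
M = 86.8750


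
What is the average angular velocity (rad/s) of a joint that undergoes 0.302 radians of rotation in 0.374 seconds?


omega = delta_theta / delta_t
omega = 0.302 / 0.374
omega = 0.8075


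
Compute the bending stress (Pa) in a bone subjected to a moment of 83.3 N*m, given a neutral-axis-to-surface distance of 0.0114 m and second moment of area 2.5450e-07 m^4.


sigma = M * c / I
sigma = 83.3 * 0.0114 / 2.5450e-07
M * c = 0.9496
sigma = 3.7313e+06


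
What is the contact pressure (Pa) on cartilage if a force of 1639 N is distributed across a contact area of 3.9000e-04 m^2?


P = F / A
P = 1639 / 3.9000e-04
P = 4.2026e+06


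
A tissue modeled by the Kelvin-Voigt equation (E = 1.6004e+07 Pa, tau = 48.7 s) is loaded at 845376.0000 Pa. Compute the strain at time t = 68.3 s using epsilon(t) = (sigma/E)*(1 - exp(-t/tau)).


epsilon(t) = (sigma/E) * (1 - exp(-t/tau))
sigma/E = 845376.0000 / 1.6004e+07 = 0.0528
exp(-t/tau) = exp(-68.3 / 48.7) = 0.2460
epsilon = 0.0528 * (1 - 0.2460)
epsilon = 0.0398


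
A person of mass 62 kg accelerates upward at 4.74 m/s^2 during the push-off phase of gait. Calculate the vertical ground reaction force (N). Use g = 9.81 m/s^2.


GRF = m * (g + a)
GRF = 62 * (9.81 + 4.74)
GRF = 62 * 14.5500
GRF = 902.1000


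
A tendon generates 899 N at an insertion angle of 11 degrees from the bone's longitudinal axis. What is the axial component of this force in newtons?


F_eff = F_tendon * cos(theta)
theta = 11 deg = 0.1920 rad
cos(theta) = 0.9816
F_eff = 899 * 0.9816
F_eff = 882.4828


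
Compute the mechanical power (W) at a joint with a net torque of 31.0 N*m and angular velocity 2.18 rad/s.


P = M * omega
P = 31.0 * 2.18
P = 67.5800


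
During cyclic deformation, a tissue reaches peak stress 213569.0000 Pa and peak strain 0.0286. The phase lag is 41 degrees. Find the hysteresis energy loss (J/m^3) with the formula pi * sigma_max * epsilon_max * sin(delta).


E_loss = pi * sigma_max * epsilon_max * sin(delta)
delta = 41 deg = 0.7156 rad
sin(delta) = 0.6561
E_loss = pi * 213569.0000 * 0.0286 * 0.6561
E_loss = 12589.1682


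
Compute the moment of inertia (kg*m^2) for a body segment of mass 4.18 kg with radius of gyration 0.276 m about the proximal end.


I = m * k^2
I = 4.18 * 0.276^2
k^2 = 0.0762
I = 0.3184


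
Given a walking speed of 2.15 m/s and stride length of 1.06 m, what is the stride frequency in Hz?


f = v / stride_length
f = 2.15 / 1.06
f = 2.0283


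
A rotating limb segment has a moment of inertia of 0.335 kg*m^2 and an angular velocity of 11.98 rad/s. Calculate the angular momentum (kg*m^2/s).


L = I * omega
L = 0.335 * 11.98
L = 4.0133


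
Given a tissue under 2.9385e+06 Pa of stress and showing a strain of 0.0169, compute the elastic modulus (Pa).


E = stress / strain
E = 2.9385e+06 / 0.0169
E = 1.7388e+08


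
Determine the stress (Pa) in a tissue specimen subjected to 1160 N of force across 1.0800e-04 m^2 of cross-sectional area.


stress = F / A
stress = 1160 / 1.0800e-04
stress = 1.0741e+07


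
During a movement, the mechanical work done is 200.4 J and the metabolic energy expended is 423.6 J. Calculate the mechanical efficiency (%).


eta = (W_mech / E_meta) * 100
eta = (200.4 / 423.6) * 100
ratio = 0.4731
eta = 47.3088


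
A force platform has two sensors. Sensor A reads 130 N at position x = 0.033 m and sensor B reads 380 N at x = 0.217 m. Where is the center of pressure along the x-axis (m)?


COP_x = (F1*x1 + F2*x2) / (F1 + F2)
COP_x = (130*0.033 + 380*0.217) / (130 + 380)
Numerator = 86.7500
Denominator = 510
COP_x = 0.1701


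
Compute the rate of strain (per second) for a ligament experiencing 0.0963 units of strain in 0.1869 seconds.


strain_rate = delta_strain / delta_t
strain_rate = 0.0963 / 0.1869
strain_rate = 0.5152


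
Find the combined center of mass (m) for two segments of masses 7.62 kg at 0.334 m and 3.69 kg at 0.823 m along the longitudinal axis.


COM = (m1*x1 + m2*x2) / (m1 + m2)
COM = (7.62*0.334 + 3.69*0.823) / (7.62 + 3.69)
Numerator = 5.5819
Denominator = 11.3100
COM = 0.4935


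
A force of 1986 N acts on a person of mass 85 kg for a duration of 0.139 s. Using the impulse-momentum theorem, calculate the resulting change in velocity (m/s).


J = F * dt = 1986 * 0.139 = 276.0540 N*s
delta_v = J / m
delta_v = 276.0540 / 85
delta_v = 3.2477


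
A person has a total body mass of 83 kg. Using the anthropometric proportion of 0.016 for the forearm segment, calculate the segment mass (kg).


m_segment = body_mass * fraction
m_segment = 83 * 0.016
m_segment = 1.3280


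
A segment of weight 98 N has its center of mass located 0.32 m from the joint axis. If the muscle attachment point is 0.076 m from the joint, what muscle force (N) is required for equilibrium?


F_muscle = W * d_load / d_muscle
F_muscle = 98 * 0.32 / 0.076
Numerator = 31.3600
F_muscle = 412.6316


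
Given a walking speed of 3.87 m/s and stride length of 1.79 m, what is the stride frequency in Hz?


f = v / stride_length
f = 3.87 / 1.79
f = 2.1620


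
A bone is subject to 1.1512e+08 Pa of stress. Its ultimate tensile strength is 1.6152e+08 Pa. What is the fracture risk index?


FRI = applied / ultimate
FRI = 1.1512e+08 / 1.6152e+08
FRI = 0.7127


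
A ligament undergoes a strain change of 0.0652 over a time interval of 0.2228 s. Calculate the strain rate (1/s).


strain_rate = delta_strain / delta_t
strain_rate = 0.0652 / 0.2228
strain_rate = 0.2926


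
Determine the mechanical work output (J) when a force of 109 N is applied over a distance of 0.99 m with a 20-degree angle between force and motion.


W = F * d * cos(theta)
theta = 20 deg = 0.3491 rad
cos(theta) = 0.9397
W = 109 * 0.99 * 0.9397
W = 101.4022


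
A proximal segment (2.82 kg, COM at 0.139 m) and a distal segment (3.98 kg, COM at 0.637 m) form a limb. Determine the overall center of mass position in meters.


COM = (m1*x1 + m2*x2) / (m1 + m2)
COM = (2.82*0.139 + 3.98*0.637) / (2.82 + 3.98)
Numerator = 2.9272
Denominator = 6.8000
COM = 0.4305


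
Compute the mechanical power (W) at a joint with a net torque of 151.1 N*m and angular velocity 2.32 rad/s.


P = M * omega
P = 151.1 * 2.32
P = 350.5520


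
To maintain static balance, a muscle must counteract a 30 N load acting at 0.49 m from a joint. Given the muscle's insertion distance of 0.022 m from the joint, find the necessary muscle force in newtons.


F_muscle = W * d_load / d_muscle
F_muscle = 30 * 0.49 / 0.022
Numerator = 14.7000
F_muscle = 668.1818


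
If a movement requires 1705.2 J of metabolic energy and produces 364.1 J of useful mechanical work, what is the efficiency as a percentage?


eta = (W_mech / E_meta) * 100
eta = (364.1 / 1705.2) * 100
ratio = 0.2135
eta = 21.3523


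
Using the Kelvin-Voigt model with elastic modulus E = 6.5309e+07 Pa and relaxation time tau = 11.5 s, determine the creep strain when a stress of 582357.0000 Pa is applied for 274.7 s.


epsilon(t) = (sigma/E) * (1 - exp(-t/tau))
sigma/E = 582357.0000 / 6.5309e+07 = 0.0089
exp(-t/tau) = exp(-274.7 / 11.5) = 4.2269e-11
epsilon = 0.0089 * (1 - 4.2269e-11)
epsilon = 0.0089


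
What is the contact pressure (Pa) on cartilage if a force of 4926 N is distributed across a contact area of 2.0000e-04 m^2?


P = F / A
P = 4926 / 2.0000e-04
P = 2.4630e+07


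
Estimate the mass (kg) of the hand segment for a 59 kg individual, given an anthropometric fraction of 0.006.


m_segment = body_mass * fraction
m_segment = 59 * 0.006
m_segment = 0.3540


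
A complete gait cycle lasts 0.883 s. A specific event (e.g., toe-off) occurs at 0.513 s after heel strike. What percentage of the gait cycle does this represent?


pct = (event_time / cycle_time) * 100
pct = (0.513 / 0.883) * 100
ratio = 0.5810
pct = 58.0974


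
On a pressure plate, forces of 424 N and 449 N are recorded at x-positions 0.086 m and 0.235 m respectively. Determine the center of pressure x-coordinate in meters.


COP_x = (F1*x1 + F2*x2) / (F1 + F2)
COP_x = (424*0.086 + 449*0.235) / (424 + 449)
Numerator = 141.9790
Denominator = 873
COP_x = 0.1626


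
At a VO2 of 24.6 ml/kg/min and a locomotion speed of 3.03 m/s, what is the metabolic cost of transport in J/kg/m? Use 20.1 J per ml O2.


Power per kg = VO2 * 20.1 / 60
Power per kg = 24.6 * 20.1 / 60 = 8.2410 W/kg
Cost = power_per_kg / speed
Cost = 8.2410 / 3.03
Cost = 2.7198


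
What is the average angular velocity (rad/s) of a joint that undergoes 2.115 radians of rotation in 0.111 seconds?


omega = delta_theta / delta_t
omega = 2.115 / 0.111
omega = 19.0541


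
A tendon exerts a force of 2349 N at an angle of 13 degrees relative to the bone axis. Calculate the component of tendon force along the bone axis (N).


F_eff = F_tendon * cos(theta)
theta = 13 deg = 0.2269 rad
cos(theta) = 0.9744
F_eff = 2349 * 0.9744
F_eff = 2288.7953


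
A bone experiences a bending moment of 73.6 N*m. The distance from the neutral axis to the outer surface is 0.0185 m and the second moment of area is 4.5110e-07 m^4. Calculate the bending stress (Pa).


sigma = M * c / I
sigma = 73.6 * 0.0185 / 4.5110e-07
M * c = 1.3616
sigma = 3.0184e+06


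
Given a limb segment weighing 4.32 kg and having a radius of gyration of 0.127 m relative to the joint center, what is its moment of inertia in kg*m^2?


I = m * k^2
I = 4.32 * 0.127^2
k^2 = 0.0161
I = 0.0697


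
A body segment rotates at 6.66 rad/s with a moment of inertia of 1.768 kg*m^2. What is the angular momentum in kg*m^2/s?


L = I * omega
L = 1.768 * 6.66
L = 11.7749


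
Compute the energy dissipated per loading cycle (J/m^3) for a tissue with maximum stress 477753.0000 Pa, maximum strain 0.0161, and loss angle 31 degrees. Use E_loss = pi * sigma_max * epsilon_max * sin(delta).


E_loss = pi * sigma_max * epsilon_max * sin(delta)
delta = 31 deg = 0.5411 rad
sin(delta) = 0.5150
E_loss = pi * 477753.0000 * 0.0161 * 0.5150
E_loss = 12445.6765


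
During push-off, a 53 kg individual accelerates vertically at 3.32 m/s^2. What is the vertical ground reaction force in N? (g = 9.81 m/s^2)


GRF = m * (g + a)
GRF = 53 * (9.81 + 3.32)
GRF = 53 * 13.1300
GRF = 695.8900


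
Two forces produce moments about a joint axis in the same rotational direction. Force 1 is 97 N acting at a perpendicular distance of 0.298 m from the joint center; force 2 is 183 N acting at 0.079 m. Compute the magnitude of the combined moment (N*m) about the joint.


M = F1 * d1 + F2 * d2
M = 97 * 0.298 + 183 * 0.079
M = 28.9060 + 14.4570
M = 43.3630


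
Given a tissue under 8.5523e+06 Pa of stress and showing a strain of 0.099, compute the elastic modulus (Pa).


E = stress / strain
E = 8.5523e+06 / 0.099
E = 8.6387e+07


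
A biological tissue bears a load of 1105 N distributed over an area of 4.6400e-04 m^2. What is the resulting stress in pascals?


stress = F / A
stress = 1105 / 4.6400e-04
stress = 2.3815e+06


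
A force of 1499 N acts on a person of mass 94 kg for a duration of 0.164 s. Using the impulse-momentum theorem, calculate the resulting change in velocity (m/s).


J = F * dt = 1499 * 0.164 = 245.8360 N*s
delta_v = J / m
delta_v = 245.8360 / 94
delta_v = 2.6153


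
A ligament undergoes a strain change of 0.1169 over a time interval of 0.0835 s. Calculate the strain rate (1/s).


strain_rate = delta_strain / delta_t
strain_rate = 0.1169 / 0.0835
strain_rate = 1.4000


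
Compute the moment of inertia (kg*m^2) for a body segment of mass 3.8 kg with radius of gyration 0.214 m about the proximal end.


I = m * k^2
I = 3.8 * 0.214^2
k^2 = 0.0458
I = 0.1740


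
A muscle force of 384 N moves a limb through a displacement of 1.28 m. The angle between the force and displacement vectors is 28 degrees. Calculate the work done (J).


W = F * d * cos(theta)
theta = 28 deg = 0.4887 rad
cos(theta) = 0.8829
W = 384 * 1.28 * 0.8829
W = 433.9864


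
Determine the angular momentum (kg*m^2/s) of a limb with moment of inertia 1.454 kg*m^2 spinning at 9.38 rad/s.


L = I * omega
L = 1.454 * 9.38
L = 13.6385


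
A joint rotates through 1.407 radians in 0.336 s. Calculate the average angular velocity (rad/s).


omega = delta_theta / delta_t
omega = 1.407 / 0.336
omega = 4.1875


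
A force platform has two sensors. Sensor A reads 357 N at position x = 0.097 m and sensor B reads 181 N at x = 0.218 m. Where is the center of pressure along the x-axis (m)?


COP_x = (F1*x1 + F2*x2) / (F1 + F2)
COP_x = (357*0.097 + 181*0.218) / (357 + 181)
Numerator = 74.0870
Denominator = 538
COP_x = 0.1377


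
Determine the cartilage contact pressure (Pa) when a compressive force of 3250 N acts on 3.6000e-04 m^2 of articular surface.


P = F / A
P = 3250 / 3.6000e-04
P = 9.0278e+06


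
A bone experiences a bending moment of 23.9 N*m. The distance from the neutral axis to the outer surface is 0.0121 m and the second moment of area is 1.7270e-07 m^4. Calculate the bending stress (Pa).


sigma = M * c / I
sigma = 23.9 * 0.0121 / 1.7270e-07
M * c = 0.2892
sigma = 1.6745e+06


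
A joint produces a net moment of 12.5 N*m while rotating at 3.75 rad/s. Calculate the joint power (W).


P = M * omega
P = 12.5 * 3.75
P = 46.8750


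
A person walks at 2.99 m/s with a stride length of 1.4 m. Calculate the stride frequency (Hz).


f = v / stride_length
f = 2.99 / 1.4
f = 2.1357


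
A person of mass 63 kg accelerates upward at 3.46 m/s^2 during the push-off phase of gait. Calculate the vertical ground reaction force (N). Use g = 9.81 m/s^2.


GRF = m * (g + a)
GRF = 63 * (9.81 + 3.46)
GRF = 63 * 13.2700
GRF = 836.0100


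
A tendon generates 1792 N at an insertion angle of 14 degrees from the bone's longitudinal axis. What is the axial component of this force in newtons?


F_eff = F_tendon * cos(theta)
theta = 14 deg = 0.2443 rad
cos(theta) = 0.9703
F_eff = 1792 * 0.9703
F_eff = 1738.7699


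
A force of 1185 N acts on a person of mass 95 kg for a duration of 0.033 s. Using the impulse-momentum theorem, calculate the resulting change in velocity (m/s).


J = F * dt = 1185 * 0.033 = 39.1050 N*s
delta_v = J / m
delta_v = 39.1050 / 95
delta_v = 0.4116


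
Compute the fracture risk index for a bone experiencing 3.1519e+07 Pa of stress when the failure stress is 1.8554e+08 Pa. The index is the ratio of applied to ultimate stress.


FRI = applied / ultimate
FRI = 3.1519e+07 / 1.8554e+08
FRI = 0.1699


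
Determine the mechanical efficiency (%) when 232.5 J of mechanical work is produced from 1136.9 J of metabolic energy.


eta = (W_mech / E_meta) * 100
eta = (232.5 / 1136.9) * 100
ratio = 0.2045
eta = 20.4503


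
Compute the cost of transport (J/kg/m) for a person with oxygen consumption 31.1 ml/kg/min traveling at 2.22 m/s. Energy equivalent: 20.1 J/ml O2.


Power per kg = VO2 * 20.1 / 60
Power per kg = 31.1 * 20.1 / 60 = 10.4185 W/kg
Cost = power_per_kg / speed
Cost = 10.4185 / 2.22
Cost = 4.6930


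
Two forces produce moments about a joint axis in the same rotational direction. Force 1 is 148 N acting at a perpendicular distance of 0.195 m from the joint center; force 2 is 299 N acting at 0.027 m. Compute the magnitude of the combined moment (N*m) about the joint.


M = F1 * d1 + F2 * d2
M = 148 * 0.195 + 299 * 0.027
M = 28.8600 + 8.0730
M = 36.9330


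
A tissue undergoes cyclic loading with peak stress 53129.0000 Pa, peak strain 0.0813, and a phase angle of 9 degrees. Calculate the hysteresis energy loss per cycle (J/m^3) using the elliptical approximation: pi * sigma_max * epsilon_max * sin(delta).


E_loss = pi * sigma_max * epsilon_max * sin(delta)
delta = 9 deg = 0.1571 rad
sin(delta) = 0.1564
E_loss = pi * 53129.0000 * 0.0813 * 0.1564
E_loss = 2122.7776


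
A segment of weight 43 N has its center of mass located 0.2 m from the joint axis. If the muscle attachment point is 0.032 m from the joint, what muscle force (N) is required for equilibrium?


F_muscle = W * d_load / d_muscle
F_muscle = 43 * 0.2 / 0.032
Numerator = 8.6000
F_muscle = 268.7500


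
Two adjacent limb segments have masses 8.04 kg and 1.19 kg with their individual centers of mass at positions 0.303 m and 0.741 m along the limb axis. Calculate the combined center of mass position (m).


COM = (m1*x1 + m2*x2) / (m1 + m2)
COM = (8.04*0.303 + 1.19*0.741) / (8.04 + 1.19)
Numerator = 3.3179
Denominator = 9.2300
COM = 0.3595


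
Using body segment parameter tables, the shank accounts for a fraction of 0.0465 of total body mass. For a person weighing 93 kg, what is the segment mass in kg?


m_segment = body_mass * fraction
m_segment = 93 * 0.0465
m_segment = 4.3245


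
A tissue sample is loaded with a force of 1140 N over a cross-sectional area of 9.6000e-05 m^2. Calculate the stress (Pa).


stress = F / A
stress = 1140 / 9.6000e-05
stress = 1.1875e+07


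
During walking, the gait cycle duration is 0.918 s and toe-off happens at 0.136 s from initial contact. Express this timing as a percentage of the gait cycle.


pct = (event_time / cycle_time) * 100
pct = (0.136 / 0.918) * 100
ratio = 0.1481
pct = 14.8148


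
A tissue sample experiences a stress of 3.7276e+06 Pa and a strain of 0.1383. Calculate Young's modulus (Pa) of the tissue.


E = stress / strain
E = 3.7276e+06 / 0.1383
E = 2.6953e+07


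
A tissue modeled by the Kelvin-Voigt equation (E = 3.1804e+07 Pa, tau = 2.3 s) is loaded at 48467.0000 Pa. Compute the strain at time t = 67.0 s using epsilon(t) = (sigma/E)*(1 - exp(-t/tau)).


epsilon(t) = (sigma/E) * (1 - exp(-t/tau))
sigma/E = 48467.0000 / 3.1804e+07 = 0.0015
exp(-t/tau) = exp(-67.0 / 2.3) = 2.2326e-13
epsilon = 0.0015 * (1 - 2.2326e-13)
epsilon = 0.0015


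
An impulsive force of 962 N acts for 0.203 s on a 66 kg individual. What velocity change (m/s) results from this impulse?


J = F * dt = 962 * 0.203 = 195.2860 N*s
delta_v = J / m
delta_v = 195.2860 / 66
delta_v = 2.9589


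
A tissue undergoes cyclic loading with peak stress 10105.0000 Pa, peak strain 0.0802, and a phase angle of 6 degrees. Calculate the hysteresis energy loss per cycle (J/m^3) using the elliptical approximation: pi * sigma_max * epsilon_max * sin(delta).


E_loss = pi * sigma_max * epsilon_max * sin(delta)
delta = 6 deg = 0.1047 rad
sin(delta) = 0.1045
E_loss = pi * 10105.0000 * 0.0802 * 0.1045
E_loss = 266.1308


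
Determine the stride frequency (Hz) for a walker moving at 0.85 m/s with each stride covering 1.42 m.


f = v / stride_length
f = 0.85 / 1.42
f = 0.5986


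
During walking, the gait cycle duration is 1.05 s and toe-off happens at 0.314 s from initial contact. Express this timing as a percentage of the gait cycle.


pct = (event_time / cycle_time) * 100
pct = (0.314 / 1.05) * 100
ratio = 0.2990
pct = 29.9048


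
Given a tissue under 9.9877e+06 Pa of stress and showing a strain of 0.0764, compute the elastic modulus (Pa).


E = stress / strain
E = 9.9877e+06 / 0.0764
E = 1.3073e+08


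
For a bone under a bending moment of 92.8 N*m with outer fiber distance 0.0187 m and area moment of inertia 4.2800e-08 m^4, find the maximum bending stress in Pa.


sigma = M * c / I
sigma = 92.8 * 0.0187 / 4.2800e-08
M * c = 1.7354
sigma = 4.0546e+07


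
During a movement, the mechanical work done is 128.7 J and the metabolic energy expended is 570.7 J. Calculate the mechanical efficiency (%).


eta = (W_mech / E_meta) * 100
eta = (128.7 / 570.7) * 100
ratio = 0.2255
eta = 22.5513


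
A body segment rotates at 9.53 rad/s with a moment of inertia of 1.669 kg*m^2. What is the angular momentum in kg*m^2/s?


L = I * omega
L = 1.669 * 9.53
L = 15.9056


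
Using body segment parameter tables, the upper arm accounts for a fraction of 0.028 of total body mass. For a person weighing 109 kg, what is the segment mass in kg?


m_segment = body_mass * fraction
m_segment = 109 * 0.028
m_segment = 3.0520


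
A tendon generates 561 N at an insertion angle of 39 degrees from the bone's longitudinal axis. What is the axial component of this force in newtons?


F_eff = F_tendon * cos(theta)
theta = 39 deg = 0.6807 rad
cos(theta) = 0.7771
F_eff = 561 * 0.7771
F_eff = 435.9789


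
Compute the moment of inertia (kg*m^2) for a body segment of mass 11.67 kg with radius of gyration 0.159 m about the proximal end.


I = m * k^2
I = 11.67 * 0.159^2
k^2 = 0.0253
I = 0.2950


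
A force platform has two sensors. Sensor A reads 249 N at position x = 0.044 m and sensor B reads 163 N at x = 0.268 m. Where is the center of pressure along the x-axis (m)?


COP_x = (F1*x1 + F2*x2) / (F1 + F2)
COP_x = (249*0.044 + 163*0.268) / (249 + 163)
Numerator = 54.6400
Denominator = 412
COP_x = 0.1326


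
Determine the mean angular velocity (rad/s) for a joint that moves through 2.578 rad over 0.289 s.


omega = delta_theta / delta_t
omega = 2.578 / 0.289
omega = 8.9204


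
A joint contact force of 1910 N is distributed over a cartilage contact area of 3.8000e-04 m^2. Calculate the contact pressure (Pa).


P = F / A
P = 1910 / 3.8000e-04
P = 5.0263e+06


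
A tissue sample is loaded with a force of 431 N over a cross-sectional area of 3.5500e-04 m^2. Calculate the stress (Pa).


stress = F / A
stress = 431 / 3.5500e-04
stress = 1.2141e+06


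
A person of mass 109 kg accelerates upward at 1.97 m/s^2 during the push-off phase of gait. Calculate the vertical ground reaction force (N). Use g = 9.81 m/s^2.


GRF = m * (g + a)
GRF = 109 * (9.81 + 1.97)
GRF = 109 * 11.7800
GRF = 1284.0200


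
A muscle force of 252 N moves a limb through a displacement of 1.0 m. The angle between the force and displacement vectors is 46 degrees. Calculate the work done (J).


W = F * d * cos(theta)
theta = 46 deg = 0.8029 rad
cos(theta) = 0.6947
W = 252 * 1.0 * 0.6947
W = 175.0539


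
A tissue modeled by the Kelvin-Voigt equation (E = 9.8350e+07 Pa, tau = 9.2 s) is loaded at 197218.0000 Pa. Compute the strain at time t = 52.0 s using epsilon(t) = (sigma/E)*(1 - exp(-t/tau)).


epsilon(t) = (sigma/E) * (1 - exp(-t/tau))
sigma/E = 197218.0000 / 9.8350e+07 = 0.0020
exp(-t/tau) = exp(-52.0 / 9.2) = 0.0035
epsilon = 0.0020 * (1 - 0.0035)
epsilon = 0.0020


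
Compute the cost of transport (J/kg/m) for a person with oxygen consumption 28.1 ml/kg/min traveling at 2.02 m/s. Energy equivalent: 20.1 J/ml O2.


Power per kg = VO2 * 20.1 / 60
Power per kg = 28.1 * 20.1 / 60 = 9.4135 W/kg
Cost = power_per_kg / speed
Cost = 9.4135 / 2.02
Cost = 4.6601


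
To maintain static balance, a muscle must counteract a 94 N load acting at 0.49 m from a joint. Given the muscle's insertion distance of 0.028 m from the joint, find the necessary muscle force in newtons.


F_muscle = W * d_load / d_muscle
F_muscle = 94 * 0.49 / 0.028
Numerator = 46.0600
F_muscle = 1645.0000


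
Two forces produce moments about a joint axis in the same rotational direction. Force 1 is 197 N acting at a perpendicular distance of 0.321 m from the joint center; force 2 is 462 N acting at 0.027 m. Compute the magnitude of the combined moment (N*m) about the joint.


M = F1 * d1 + F2 * d2
M = 197 * 0.321 + 462 * 0.027
M = 63.2370 + 12.4740
M = 75.7110


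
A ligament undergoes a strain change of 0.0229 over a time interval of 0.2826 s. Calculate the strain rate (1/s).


strain_rate = delta_strain / delta_t
strain_rate = 0.0229 / 0.2826
strain_rate = 0.0810


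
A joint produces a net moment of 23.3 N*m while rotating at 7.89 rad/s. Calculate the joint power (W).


P = M * omega
P = 23.3 * 7.89
P = 183.8370


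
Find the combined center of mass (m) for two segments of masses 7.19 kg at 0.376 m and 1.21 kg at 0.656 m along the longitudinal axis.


COM = (m1*x1 + m2*x2) / (m1 + m2)
COM = (7.19*0.376 + 1.21*0.656) / (7.19 + 1.21)
Numerator = 3.4972
Denominator = 8.4000
COM = 0.4163


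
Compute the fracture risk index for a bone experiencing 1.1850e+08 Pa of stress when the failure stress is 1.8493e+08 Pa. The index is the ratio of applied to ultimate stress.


FRI = applied / ultimate
FRI = 1.1850e+08 / 1.8493e+08
FRI = 0.6408


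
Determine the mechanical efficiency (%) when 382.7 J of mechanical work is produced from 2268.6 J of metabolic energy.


eta = (W_mech / E_meta) * 100
eta = (382.7 / 2268.6) * 100
ratio = 0.1687
eta = 16.8694


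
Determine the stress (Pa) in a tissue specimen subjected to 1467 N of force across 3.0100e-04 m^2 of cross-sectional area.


stress = F / A
stress = 1467 / 3.0100e-04
stress = 4.8738e+06


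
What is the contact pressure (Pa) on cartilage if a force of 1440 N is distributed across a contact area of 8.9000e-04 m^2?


P = F / A
P = 1440 / 8.9000e-04
P = 1.6180e+06


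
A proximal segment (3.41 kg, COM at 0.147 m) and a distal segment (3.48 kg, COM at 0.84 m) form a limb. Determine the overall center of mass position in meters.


COM = (m1*x1 + m2*x2) / (m1 + m2)
COM = (3.41*0.147 + 3.48*0.84) / (3.41 + 3.48)
Numerator = 3.4245
Denominator = 6.8900
COM = 0.4970


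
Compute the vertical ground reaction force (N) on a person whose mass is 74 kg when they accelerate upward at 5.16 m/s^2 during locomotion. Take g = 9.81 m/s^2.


GRF = m * (g + a)
GRF = 74 * (9.81 + 5.16)
GRF = 74 * 14.9700
GRF = 1107.7800


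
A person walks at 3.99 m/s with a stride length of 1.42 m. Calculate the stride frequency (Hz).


f = v / stride_length
f = 3.99 / 1.42
f = 2.8099


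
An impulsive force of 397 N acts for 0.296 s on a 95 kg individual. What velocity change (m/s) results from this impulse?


J = F * dt = 397 * 0.296 = 117.5120 N*s
delta_v = J / m
delta_v = 117.5120 / 95
delta_v = 1.2370


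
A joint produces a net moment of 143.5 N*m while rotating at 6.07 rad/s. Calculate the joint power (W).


P = M * omega
P = 143.5 * 6.07
P = 871.0450


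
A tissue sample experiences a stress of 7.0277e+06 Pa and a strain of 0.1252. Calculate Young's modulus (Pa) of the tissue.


E = stress / strain
E = 7.0277e+06 / 0.1252
E = 5.6132e+07


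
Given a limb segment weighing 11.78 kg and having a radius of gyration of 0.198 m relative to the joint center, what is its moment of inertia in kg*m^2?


I = m * k^2
I = 11.78 * 0.198^2
k^2 = 0.0392
I = 0.4618


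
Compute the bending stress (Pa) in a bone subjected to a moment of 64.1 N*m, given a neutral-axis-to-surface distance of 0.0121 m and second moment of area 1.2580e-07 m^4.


sigma = M * c / I
sigma = 64.1 * 0.0121 / 1.2580e-07
M * c = 0.7756
sigma = 6.1654e+06


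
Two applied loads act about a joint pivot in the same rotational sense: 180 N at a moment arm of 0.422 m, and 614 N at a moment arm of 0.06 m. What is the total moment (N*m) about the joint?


M = F1 * d1 + F2 * d2
M = 180 * 0.422 + 614 * 0.06
M = 75.9600 + 36.8400
M = 112.8000


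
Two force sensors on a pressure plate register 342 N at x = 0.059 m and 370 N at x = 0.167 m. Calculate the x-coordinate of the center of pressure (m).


COP_x = (F1*x1 + F2*x2) / (F1 + F2)
COP_x = (342*0.059 + 370*0.167) / (342 + 370)
Numerator = 81.9680
Denominator = 712
COP_x = 0.1151


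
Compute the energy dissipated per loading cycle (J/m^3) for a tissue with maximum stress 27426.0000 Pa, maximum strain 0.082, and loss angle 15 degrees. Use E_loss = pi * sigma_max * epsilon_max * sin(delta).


E_loss = pi * sigma_max * epsilon_max * sin(delta)
delta = 15 deg = 0.2618 rad
sin(delta) = 0.2588
E_loss = pi * 27426.0000 * 0.082 * 0.2588
E_loss = 1828.6156


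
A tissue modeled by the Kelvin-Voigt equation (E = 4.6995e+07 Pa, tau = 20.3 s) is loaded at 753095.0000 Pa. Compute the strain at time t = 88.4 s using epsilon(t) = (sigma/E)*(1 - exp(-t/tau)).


epsilon(t) = (sigma/E) * (1 - exp(-t/tau))
sigma/E = 753095.0000 / 4.6995e+07 = 0.0160
exp(-t/tau) = exp(-88.4 / 20.3) = 0.0128
epsilon = 0.0160 * (1 - 0.0128)
epsilon = 0.0158


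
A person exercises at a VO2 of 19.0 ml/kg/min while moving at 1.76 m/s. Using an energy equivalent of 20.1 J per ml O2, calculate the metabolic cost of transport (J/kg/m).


Power per kg = VO2 * 20.1 / 60
Power per kg = 19.0 * 20.1 / 60 = 6.3650 W/kg
Cost = power_per_kg / speed
Cost = 6.3650 / 1.76
Cost = 3.6165


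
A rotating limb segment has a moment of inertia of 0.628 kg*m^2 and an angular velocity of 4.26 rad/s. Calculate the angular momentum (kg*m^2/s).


L = I * omega
L = 0.628 * 4.26
L = 2.6753


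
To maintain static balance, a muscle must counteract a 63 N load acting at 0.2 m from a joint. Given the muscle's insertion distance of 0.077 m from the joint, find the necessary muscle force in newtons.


F_muscle = W * d_load / d_muscle
F_muscle = 63 * 0.2 / 0.077
Numerator = 12.6000
F_muscle = 163.6364


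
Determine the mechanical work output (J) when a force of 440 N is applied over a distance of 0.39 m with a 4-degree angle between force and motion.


W = F * d * cos(theta)
theta = 4 deg = 0.0698 rad
cos(theta) = 0.9976
W = 440 * 0.39 * 0.9976
W = 171.1820


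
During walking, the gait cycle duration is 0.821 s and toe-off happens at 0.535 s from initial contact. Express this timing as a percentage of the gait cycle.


pct = (event_time / cycle_time) * 100
pct = (0.535 / 0.821) * 100
ratio = 0.6516
pct = 65.1644


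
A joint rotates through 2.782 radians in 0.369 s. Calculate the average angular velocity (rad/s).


omega = delta_theta / delta_t
omega = 2.782 / 0.369
omega = 7.5393


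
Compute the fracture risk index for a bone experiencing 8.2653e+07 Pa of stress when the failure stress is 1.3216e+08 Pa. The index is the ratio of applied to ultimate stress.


FRI = applied / ultimate
FRI = 8.2653e+07 / 1.3216e+08
FRI = 0.6254


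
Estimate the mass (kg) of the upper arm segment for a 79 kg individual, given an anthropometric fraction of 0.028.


m_segment = body_mass * fraction
m_segment = 79 * 0.028
m_segment = 2.2120


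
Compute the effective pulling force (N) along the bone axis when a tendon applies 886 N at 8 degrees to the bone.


F_eff = F_tendon * cos(theta)
theta = 8 deg = 0.1396 rad
cos(theta) = 0.9903
F_eff = 886 * 0.9903
F_eff = 877.3775


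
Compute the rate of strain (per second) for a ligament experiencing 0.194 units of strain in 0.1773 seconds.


strain_rate = delta_strain / delta_t
strain_rate = 0.194 / 0.1773
strain_rate = 1.0942


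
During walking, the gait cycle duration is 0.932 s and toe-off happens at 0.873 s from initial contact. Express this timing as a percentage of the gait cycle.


pct = (event_time / cycle_time) * 100
pct = (0.873 / 0.932) * 100
ratio = 0.9367
pct = 93.6695


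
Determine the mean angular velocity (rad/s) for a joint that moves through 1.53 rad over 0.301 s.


omega = delta_theta / delta_t
omega = 1.53 / 0.301
omega = 5.0831


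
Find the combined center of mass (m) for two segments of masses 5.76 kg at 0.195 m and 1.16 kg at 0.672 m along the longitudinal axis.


COM = (m1*x1 + m2*x2) / (m1 + m2)
COM = (5.76*0.195 + 1.16*0.672) / (5.76 + 1.16)
Numerator = 1.9027
Denominator = 6.9200
COM = 0.2750


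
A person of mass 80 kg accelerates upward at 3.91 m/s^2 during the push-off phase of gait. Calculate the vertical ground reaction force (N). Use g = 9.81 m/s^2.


GRF = m * (g + a)
GRF = 80 * (9.81 + 3.91)
GRF = 80 * 13.7200
GRF = 1097.6000


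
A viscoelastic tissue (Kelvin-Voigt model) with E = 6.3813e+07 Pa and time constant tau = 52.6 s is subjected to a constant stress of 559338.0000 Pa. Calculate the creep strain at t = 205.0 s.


epsilon(t) = (sigma/E) * (1 - exp(-t/tau))
sigma/E = 559338.0000 / 6.3813e+07 = 0.0088
exp(-t/tau) = exp(-205.0 / 52.6) = 0.0203
epsilon = 0.0088 * (1 - 0.0203)
epsilon = 0.0086


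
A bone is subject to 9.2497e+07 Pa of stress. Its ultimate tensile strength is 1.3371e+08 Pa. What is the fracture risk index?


FRI = applied / ultimate
FRI = 9.2497e+07 / 1.3371e+08
FRI = 0.6918


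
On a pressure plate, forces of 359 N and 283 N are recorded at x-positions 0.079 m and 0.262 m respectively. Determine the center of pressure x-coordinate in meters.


COP_x = (F1*x1 + F2*x2) / (F1 + F2)
COP_x = (359*0.079 + 283*0.262) / (359 + 283)
Numerator = 102.5070
Denominator = 642
COP_x = 0.1597


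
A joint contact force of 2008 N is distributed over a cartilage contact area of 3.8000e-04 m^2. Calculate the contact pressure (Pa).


P = F / A
P = 2008 / 3.8000e-04
P = 5.2842e+06


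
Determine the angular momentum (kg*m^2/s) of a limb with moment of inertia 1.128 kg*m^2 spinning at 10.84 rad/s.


L = I * omega
L = 1.128 * 10.84
L = 12.2275


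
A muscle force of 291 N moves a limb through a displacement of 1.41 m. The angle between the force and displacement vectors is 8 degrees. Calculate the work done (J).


W = F * d * cos(theta)
theta = 8 deg = 0.1396 rad
cos(theta) = 0.9903
W = 291 * 1.41 * 0.9903
W = 406.3169


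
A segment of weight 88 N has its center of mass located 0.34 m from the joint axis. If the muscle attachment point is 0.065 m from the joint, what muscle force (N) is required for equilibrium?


F_muscle = W * d_load / d_muscle
F_muscle = 88 * 0.34 / 0.065
Numerator = 29.9200
F_muscle = 460.3077


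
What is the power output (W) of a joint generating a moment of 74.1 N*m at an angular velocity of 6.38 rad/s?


P = M * omega
P = 74.1 * 6.38
P = 472.7580


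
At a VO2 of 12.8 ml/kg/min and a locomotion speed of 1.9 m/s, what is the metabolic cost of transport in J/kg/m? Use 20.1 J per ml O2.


Power per kg = VO2 * 20.1 / 60
Power per kg = 12.8 * 20.1 / 60 = 4.2880 W/kg
Cost = power_per_kg / speed
Cost = 4.2880 / 1.9
Cost = 2.2568
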